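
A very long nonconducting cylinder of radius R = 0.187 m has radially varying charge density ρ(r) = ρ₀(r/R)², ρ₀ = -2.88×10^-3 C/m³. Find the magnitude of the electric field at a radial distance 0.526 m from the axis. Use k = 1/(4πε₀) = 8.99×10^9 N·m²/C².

5.41×10^6 V/m

Take a coaxial cylindrical Gaussian surface of radius r = 0.526 m and length L (r > R, full charge per length enclosed).
λ_enc = 2π ∫₀^R ρ₀(r'/R)^2 r' dr' = 2πρ₀R²/4 = -1.582×10^-4 C/m.
Gauss's law: E·2πrL = λ_enc L/ε₀.
E = 2k|λ_enc|/r = 2(8.99×10^9)(1.582×10^-4)/(0.526) = 5.41e6 N/C.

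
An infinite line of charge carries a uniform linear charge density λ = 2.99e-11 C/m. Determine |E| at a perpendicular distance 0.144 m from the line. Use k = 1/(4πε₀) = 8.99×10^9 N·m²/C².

By cylindrical symmetry E is radial; use a coaxial Gaussian cylinder of radius 0.144 m and length L.
Q_enc = λL, so λ_enc = 2.99×10^-11 C/m.
By Gauss's law (flux through the curved wall only), E·2πrL = λ_enc L/ε₀.
E = 2k|λ_enc|/r = 2(8.99×10^9)(2.99e-11)/(0.144) = 3.73 N/C.

|E| ≈ 3.73 N/C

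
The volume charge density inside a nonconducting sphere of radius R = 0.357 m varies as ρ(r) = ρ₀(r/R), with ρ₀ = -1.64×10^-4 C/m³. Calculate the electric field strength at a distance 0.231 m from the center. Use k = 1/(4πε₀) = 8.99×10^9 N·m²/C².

Take a concentric spherical Gaussian surface of radius r = 0.231 m (r < R).
Integrate the density: Q_enc = 4π ∫₀^r ρ₀(r'/R)^1 r'² dr' = 4πρ₀ r^4/(4·R) = -4.109×10^-6 C.
Gauss's law: E·4πr² = Q_enc/ε₀.
E = k|Q_enc|/r² = (8.99×10^9)(4.109×10^-6)/(0.231)² = 6.92×10^5 N/C.

|E| = 6.92e5 N/C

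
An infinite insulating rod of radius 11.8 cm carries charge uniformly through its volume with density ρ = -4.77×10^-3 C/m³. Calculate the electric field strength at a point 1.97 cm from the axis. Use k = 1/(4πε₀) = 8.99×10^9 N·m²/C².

Choose a coaxial cylinder of radius r = 1.97 cm (arbitrary length L) as the Gaussian surface (r < R).
Charge inside radius r per length L is ρ·πr²·L, so λ_enc = ρπr² = -5.816e-6 C/m.
Gauss's law: E·2πrL = λ_enc L/ε₀.
E = 2k|λ_enc|/r = 2(8.99×10^9)(5.816×10^-6)/(0.0197) = 5.31×10^6 N/C.

|E| = 5.31×10^6 N/C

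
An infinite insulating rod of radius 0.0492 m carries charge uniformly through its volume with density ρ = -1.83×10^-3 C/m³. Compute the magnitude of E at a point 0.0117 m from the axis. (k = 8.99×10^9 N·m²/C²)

Take a coaxial cylindrical Gaussian surface of radius r = 0.0117 m and length L (r < R).
Charge inside radius r per length L is ρ·πr²·L, so λ_enc = ρπr² = -7.87×10^-7 C/m.
Gauss's law: E·2πrL = λ_enc L/ε₀.
E = 2k|λ_enc|/r = 2(8.99×10^9)(7.87×10^-7)/(0.0117) = 1.21×10^6 N/C.

|E| = 1.21e6 N/C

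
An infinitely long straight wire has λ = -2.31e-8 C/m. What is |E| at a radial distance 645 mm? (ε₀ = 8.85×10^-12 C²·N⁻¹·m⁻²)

|E| = 644 N/C

Choose a coaxial cylinder of radius r = 645 mm (arbitrary length L) as the Gaussian surface.
Q_enc = λL, so λ_enc = -2.31e-8 C/m.
Since E is radial and uniform over the curved surface, Φ = E·2πrL = Q_enc/ε₀ = λ_enc L/ε₀.
E = |λ_enc|/(2πε₀r) = (2.31×10^-8)/(2π·8.85×10^-12·0.645) = 644 N/C.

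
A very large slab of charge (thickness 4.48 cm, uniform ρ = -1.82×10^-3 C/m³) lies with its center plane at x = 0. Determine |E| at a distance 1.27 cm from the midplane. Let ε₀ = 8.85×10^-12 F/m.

By symmetry E is perpendicular to the slab. A Gaussian pillbox from −1.27 cm to +1.27 cm (face area A) lies entirely within the slab.
Q_enc = ρ·(2x)·A and flux = 2EA, so 2EA = 2ρxA/ε₀ ⇒ E = |ρ|x/ε₀.
E = (1.82e-3)(0.0127)/(8.85×10^-12) = 2.61×10^6 N/C.

|E| = 2.61×10^6 N/C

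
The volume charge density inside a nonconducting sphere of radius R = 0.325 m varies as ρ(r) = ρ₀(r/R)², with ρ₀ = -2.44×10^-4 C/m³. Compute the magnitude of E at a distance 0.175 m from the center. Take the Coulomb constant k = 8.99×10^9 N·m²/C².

By spherical symmetry E is radial; choose a Gaussian sphere of radius r = 0.175 m (r < R).
Q_enc = ∫₀^r ρ(r')·4πr'² dr' = (4πρ₀/R²) ∫₀^r r'^4 dr' = 4πρ₀ r^5/(5·R²) = -9.529×10^-7 C.
Applying ∮E·dA = Q_enc/ε₀ with Φ = E(4πr²):
E = k|Q_enc|/r² = (8.99×10^9)(9.529e-7)/(0.175)² = 2.80e5 N/C.

2.80×10^5 N/C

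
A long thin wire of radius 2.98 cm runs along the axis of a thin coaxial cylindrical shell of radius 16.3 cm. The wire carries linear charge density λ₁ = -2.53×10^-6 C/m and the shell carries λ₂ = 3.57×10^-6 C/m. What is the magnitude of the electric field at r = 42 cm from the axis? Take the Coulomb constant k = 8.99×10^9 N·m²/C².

By cylindrical symmetry E is radial; use a coaxial Gaussian cylinder of radius 42 cm and length L (r > 16.3 cm, enclosing both).
λ_enc = λ₁ + λ₂ = (-2.53e-6) + (3.57×10^-6) = 1.04×10^-6 C/m.
Applying ∮E·dA = Q_enc/ε₀ with the end caps contributing no flux:
E = 2k|λ_enc|/r = 2(8.99×10^9)(1.04×10^-6)/(0.42) = 4.45×10^4 N/C.

E ≈ 4.45e4 N/C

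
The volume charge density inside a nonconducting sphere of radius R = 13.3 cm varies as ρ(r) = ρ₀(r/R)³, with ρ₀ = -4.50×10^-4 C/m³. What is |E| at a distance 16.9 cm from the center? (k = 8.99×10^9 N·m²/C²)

E = 6.98e5 N/C

Use a concentric Gaussian sphere at r = 16.9 cm (r > R, all charge enclosed).
Q_enc = 4π ∫₀^R ρ₀(r'/R)^3 r'² dr' = 4πρ₀R³/6 = -2.217e-6 C.
Applying ∮E·dA = Q_enc/ε₀ with Φ = E(4πr²):
E = k|Q_enc|/r² = (8.99×10^9)(2.217×10^-6)/(0.169)² = 6.98×10^5 N/C.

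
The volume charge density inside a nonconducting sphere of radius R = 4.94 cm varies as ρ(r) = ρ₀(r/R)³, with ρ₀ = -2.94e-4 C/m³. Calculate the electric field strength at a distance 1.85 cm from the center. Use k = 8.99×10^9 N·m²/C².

|E| ≈ 5.38×10^3 V/m

Use a concentric Gaussian sphere at r = 1.85 cm (r < R).
Integrate the density: Q_enc = 4π ∫₀^r ρ₀(r'/R)^3 r'² dr' = 4πρ₀ r^6/(6·R³) = -2.048e-10 C.
Since E is radial and uniform over the Gaussian sphere, Φ = E·4πr² = Q_enc/ε₀.
E = k|Q_enc|/r² = (8.99×10^9)(2.048e-10)/(0.0185)² = 5.38e3 N/C.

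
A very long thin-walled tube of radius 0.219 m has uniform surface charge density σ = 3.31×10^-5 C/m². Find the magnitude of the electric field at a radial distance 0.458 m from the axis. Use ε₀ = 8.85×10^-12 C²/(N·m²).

Choose a coaxial cylinder of radius r = 0.458 m (arbitrary length L) as the Gaussian surface (r > 0.219 m).
The whole shell is enclosed: λ_enc = σ·2πR = (3.31×10^-5)·2π·(0.219) = 4.555×10^-5 C/m.
By Gauss's law (flux through the curved wall only), E·2πrL = λ_enc L/ε₀.
E = |λ_enc|/(2πε₀r) = (4.555×10^-5)/(2π·8.85×10^-12·0.458) = 1.79e6 N/C.

|E| ≈ 1.79×10^6 N/C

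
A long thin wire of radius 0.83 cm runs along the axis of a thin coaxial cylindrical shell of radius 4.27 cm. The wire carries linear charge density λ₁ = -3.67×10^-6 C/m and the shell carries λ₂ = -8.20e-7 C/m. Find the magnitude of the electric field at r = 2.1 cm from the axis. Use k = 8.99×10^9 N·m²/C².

3.14×10^6 N/C

By cylindrical symmetry E is radial; use a coaxial Gaussian cylinder of radius 2.1 cm and length L (between the conductors, 0.83 cm < r < 4.27 cm).
The shell at 4.27 cm lies outside the Gaussian surface, so λ_enc = λ₁ = -3.67×10^-6 C/m.
By Gauss's law (flux through the curved wall only), E·2πrL = λ_enc L/ε₀.
E = 2k|λ_enc|/r = 2(8.99×10^9)(3.67×10^-6)/(0.021) = 3.14×10^6 N/C.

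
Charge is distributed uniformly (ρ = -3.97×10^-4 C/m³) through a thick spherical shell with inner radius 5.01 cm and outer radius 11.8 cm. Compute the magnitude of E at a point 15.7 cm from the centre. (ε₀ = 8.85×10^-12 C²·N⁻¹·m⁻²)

Symmetry ⇒ E = E(r) r̂. Gaussian sphere of radius r = 15.7 cm (r > 11.8 cm, enclosing the whole shell).
Q_enc = ρ·(4π/3)(b³ − a³) = (-3.97×10^-4)·(4π/3)·((0.118)³ − (0.0501)³) = -2.523×10^-6 C.
Applying ∮E·dA = Q_enc/ε₀ with Φ = E(4πr²):
E = |Q_enc|/(4πε₀r²) = (2.523×10^-6)/(4π·8.85×10^-12·(0.157)²) = 9.20e5 N/C.

|E| = 9.20×10^5 N/C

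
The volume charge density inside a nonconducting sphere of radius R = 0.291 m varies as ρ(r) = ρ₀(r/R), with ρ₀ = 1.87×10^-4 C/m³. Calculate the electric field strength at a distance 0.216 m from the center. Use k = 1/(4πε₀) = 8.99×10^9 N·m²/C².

|E| ≈ 8.47×10^5 N/C

Use a concentric Gaussian sphere at r = 0.216 m (r < R).
Q_enc = ∫₀^r ρ(r')·4πr'² dr' = (4πρ₀/R) ∫₀^r r'^3 dr' = 4πρ₀ r^4/(4·R) = 4.395×10^-6 C.
Since E is radial and uniform over the Gaussian sphere, Φ = E·4πr² = Q_enc/ε₀.
E = k|Q_enc|/r² = (8.99×10^9)(4.395×10^-6)/(0.216)² = 8.47×10^5 N/C.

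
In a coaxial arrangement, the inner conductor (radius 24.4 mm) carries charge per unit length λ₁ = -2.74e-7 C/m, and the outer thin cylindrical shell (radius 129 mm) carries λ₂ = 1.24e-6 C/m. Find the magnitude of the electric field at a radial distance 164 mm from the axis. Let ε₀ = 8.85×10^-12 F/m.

Coaxial Gaussian cylinder, radius r = 164 mm, length L (r > 129 mm, enclosing both).
λ_enc = λ₁ + λ₂ = (-2.74e-7) + (1.24e-6) = 9.66e-7 C/m.
Applying ∮E·dA = Q_enc/ε₀ with the end caps contributing no flux:
E = |λ_enc|/(2πε₀r) = (9.66×10^-7)/(2π·8.85×10^-12·0.164) = 1.06e5 N/C.

1.06e5 N/C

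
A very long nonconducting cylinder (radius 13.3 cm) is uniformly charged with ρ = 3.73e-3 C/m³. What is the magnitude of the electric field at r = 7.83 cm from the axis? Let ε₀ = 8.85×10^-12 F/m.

E ≈ 1.65×10^7 N/C

By cylindrical symmetry E is radial; use a coaxial Gaussian cylinder of radius 7.83 cm and length L (r < R).
Enclosed charge per unit length: λ_enc = ρ·πr² = (3.73×10^-3)π(0.0783)² = 7.184e-5 C/m.
Gauss's law: E·2πrL = λ_enc L/ε₀.
E = |λ_enc|/(2πε₀r) = (7.184×10^-5)/(2π·8.85×10^-12·0.0783) = 1.65e7 N/C.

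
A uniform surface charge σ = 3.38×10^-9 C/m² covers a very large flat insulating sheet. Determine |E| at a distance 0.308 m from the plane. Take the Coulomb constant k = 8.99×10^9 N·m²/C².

The symmetry is planar: E is normal to the sheet and the same magnitude on both sides. Take a pillbox straddling the sheet with end-cap area A.
Only the two end caps contribute flux: Φ = 2EA. With Q_enc = σA, Gauss's law gives E = |σ|/(2ε₀).
E = 2πk|σ| = 2π(8.99×10^9)(3.38×10^-9) = 191 N/C.

E ≈ 191 V/m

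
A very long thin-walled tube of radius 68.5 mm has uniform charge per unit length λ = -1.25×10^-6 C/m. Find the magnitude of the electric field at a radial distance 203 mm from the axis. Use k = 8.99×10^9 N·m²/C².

1.11×10^5 V/m

Take a coaxial cylindrical Gaussian surface of radius r = 203 mm and length L (r > 68.5 mm).
The full line charge is enclosed: λ_enc = -1.25e-6 C/m.
Since E is radial and uniform over the curved surface, Φ = E·2πrL = Q_enc/ε₀ = λ_enc L/ε₀.
E = 2k|λ_enc|/r = 2(8.99×10^9)(1.25×10^-6)/(0.203) = 1.11×10^5 N/C.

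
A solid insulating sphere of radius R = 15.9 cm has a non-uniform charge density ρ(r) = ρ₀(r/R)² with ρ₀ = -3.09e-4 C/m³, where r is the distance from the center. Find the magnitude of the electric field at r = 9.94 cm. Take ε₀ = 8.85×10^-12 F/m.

|E| ≈ 2.71e5 N/C

Take a concentric spherical Gaussian surface of radius r = 9.94 cm (r < R).
Q_enc = ∫₀^r ρ(r')·4πr'² dr' = (4πρ₀/R²) ∫₀^r r'^4 dr' = 4πρ₀ r^5/(5·R²) = -2.981×10^-7 C.
Gauss's law: E·4πr² = Q_enc/ε₀.
E = |Q_enc|/(4πε₀r²) = (2.981×10^-7)/(4π·8.85×10^-12·(0.0994)²) = 2.71e5 N/C.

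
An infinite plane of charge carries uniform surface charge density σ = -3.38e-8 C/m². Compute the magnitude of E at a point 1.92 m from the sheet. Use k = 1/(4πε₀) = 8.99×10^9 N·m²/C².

|E| ≈ 1.91×10^3 N/C

The symmetry is planar: E is normal to the sheet and the same magnitude on both sides. Take a pillbox straddling the sheet with end-cap area A.
Flux Φ = 2EA and Q_enc = σA, so 2EA = σA/ε₀ ⇒ E = |σ|/(2ε₀), independent of distance.
E = 2πk|σ| = 2π(8.99×10^9)(3.38e-8) = 1.91×10^3 N/C.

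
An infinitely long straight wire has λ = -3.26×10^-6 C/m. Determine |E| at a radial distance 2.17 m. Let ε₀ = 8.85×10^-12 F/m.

2.70×10^4 V/m

Take a coaxial cylindrical Gaussian surface of radius r = 2.17 m and length L.
Q_enc = λL, so λ_enc = -3.26×10^-6 C/m.
Applying ∮E·dA = Q_enc/ε₀ with the end caps contributing no flux:
E = |λ_enc|/(2πε₀r) = (3.26×10^-6)/(2π·8.85×10^-12·2.17) = 2.70×10^4 N/C.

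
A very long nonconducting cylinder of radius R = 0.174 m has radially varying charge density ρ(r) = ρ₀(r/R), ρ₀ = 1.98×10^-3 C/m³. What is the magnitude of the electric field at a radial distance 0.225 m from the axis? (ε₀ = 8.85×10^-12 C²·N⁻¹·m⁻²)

1.00×10^7 N/C

Choose a coaxial cylinder of radius r = 0.225 m (arbitrary length L) as the Gaussian surface (r > R, full charge per length enclosed).
λ_enc = 2π ∫₀^R ρ₀(r'/R)^1 r' dr' = 2πρ₀R²/3 = 1.256e-4 C/m.
Applying ∮E·dA = Q_enc/ε₀ with the end caps contributing no flux:
E = |λ_enc|/(2πε₀r) = (1.256e-4)/(2π·8.85×10^-12·0.225) = 1.00e7 N/C.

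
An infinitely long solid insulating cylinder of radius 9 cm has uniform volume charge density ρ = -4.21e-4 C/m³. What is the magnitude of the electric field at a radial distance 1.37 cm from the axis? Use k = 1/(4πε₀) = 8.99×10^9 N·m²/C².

E ≈ 3.26e5 V/m

Coaxial Gaussian cylinder, radius r = 1.37 cm, length L (r < R).
Enclosed charge per unit length: λ_enc = ρ·πr² = (-4.21×10^-4)π(0.0137)² = -2.482×10^-7 C/m.
Since E is radial and uniform over the curved surface, Φ = E·2πrL = Q_enc/ε₀ = λ_enc L/ε₀.
E = 2k|λ_enc|/r = 2(8.99×10^9)(2.482e-7)/(0.0137) = 3.26×10^5 N/C.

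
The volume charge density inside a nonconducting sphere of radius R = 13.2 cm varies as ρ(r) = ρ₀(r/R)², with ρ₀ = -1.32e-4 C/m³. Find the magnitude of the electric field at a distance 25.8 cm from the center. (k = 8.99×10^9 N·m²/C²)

Use a concentric Gaussian sphere at r = 25.8 cm (r > R, all charge enclosed).
Q_enc = 4π ∫₀^R ρ₀(r'/R)^2 r'² dr' = 4πρ₀R³/5 = -7.63e-7 C.
By Gauss's law, ∮E·dA = E·4πr² = Q_enc/ε₀.
E = k|Q_enc|/r² = (8.99×10^9)(7.63×10^-7)/(0.258)² = 1.03e5 N/C.

1.03×10^5 N/C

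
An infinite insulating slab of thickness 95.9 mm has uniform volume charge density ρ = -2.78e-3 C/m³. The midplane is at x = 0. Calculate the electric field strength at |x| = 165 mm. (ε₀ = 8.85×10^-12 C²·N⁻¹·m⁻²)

1.51×10^7 N/C

The point |x| = 165 mm lies outside the slab (half-thickness 0.04795 m). A symmetric pillbox spanning the full slab encloses Q_enc = ρ·d·A.
Flux = 2EA ⇒ E = |ρ|d/(2ε₀), independent of distance outside.
E = (2.78×10^-3)(0.0959)/(2·8.85×10^-12) = 1.51×10^7 N/C.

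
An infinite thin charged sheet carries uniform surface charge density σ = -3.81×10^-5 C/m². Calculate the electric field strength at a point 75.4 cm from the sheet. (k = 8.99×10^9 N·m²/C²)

By planar symmetry E is perpendicular to the sheet and uniform; use a Gaussian pillbox with flat faces of area A on each side of the sheet.
Flux Φ = 2EA and Q_enc = σA, so 2EA = σA/ε₀ ⇒ E = |σ|/(2ε₀), independent of distance.
E = 2πk|σ| = 2π(8.99×10^9)(3.81e-5) = 2.15×10^6 N/C.

|E| ≈ 2.15×10^6 N/C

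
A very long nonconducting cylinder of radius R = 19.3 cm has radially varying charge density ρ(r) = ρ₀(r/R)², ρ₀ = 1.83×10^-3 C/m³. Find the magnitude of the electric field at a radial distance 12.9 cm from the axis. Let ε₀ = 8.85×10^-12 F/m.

By cylindrical symmetry E is radial; use a coaxial Gaussian cylinder of radius 12.9 cm and length L (r < R).
λ_enc = ∫₀^r ρ(r')·2πr' dr' = (2πρ₀/R²)·r^4/4 = 2.137e-5 C/m.
By Gauss's law (flux through the curved wall only), E·2πrL = λ_enc L/ε₀.
E = |λ_enc|/(2πε₀r) = (2.137e-5)/(2π·8.85×10^-12·0.129) = 2.98×10^6 N/C.

|E| = 2.98e6 N/C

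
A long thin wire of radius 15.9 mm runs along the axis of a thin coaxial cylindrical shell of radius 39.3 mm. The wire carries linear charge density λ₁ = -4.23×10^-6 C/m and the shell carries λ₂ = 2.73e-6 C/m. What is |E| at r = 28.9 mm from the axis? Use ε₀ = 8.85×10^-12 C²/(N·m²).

|E| = 2.63×10^6 V/m

Coaxial Gaussian cylinder, radius r = 28.9 mm, length L (between the conductors, 15.9 mm < r < 39.3 mm).
The shell at 39.3 mm lies outside the Gaussian surface, so λ_enc = λ₁ = -4.23e-6 C/m.
Applying ∮E·dA = Q_enc/ε₀ with the end caps contributing no flux:
E = |λ_enc|/(2πε₀r) = (4.23×10^-6)/(2π·8.85×10^-12·0.0289) = 2.63e6 N/C.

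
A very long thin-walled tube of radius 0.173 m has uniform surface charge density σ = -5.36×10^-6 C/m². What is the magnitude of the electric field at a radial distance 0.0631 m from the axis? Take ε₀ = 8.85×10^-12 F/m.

Coaxial Gaussian cylinder, radius r = 0.0631 m, length L (r < 0.173 m, inside the shell).
No charge is enclosed, so Gauss's law gives E·2πrL = 0 ⇒ E = 0.

|E| = 0 N/C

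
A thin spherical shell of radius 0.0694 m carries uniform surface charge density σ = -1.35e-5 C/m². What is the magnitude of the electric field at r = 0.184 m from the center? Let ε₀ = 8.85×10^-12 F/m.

|E| ≈ 2.17×10^5 N/C

Take a concentric spherical Gaussian surface of radius r = 0.184 m (r > 0.0694 m).
The entire shell is enclosed: Q_enc = σ·4πR² = (-1.35×10^-5)·4π·(0.0694)² = -8.171×10^-7 C.
By Gauss's law, ∮E·dA = E·4πr² = Q_enc/ε₀.
E = |Q_enc|/(4πε₀r²) = (8.171e-7)/(4π·8.85×10^-12·(0.184)²) = 2.17×10^5 N/C.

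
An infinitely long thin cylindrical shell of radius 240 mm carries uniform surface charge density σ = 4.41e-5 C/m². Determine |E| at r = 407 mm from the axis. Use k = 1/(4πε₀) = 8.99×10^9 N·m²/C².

E = 2.94×10^6 N/C

Choose a coaxial cylinder of radius r = 407 mm (arbitrary length L) as the Gaussian surface (r > 240 mm).
The whole shell is enclosed: λ_enc = σ·2πR = (4.41×10^-5)·2π·(0.24) = 6.65e-5 C/m.
By Gauss's law (flux through the curved wall only), E·2πrL = λ_enc L/ε₀.
E = 2k|λ_enc|/r = 2(8.99×10^9)(6.65×10^-5)/(0.407) = 2.94×10^6 N/C.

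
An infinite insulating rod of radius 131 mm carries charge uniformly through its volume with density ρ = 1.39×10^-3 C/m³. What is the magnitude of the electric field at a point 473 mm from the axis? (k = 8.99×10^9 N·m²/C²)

|E| = 2.85×10^6 V/m

By cylindrical symmetry E is radial; use a coaxial Gaussian cylinder of radius 473 mm and length L (r > 131 mm, full cross-section enclosed).
λ_enc = ρ·πR² = (1.39×10^-3)π(0.131)² = 7.494×10^-5 C/m.
By Gauss's law (flux through the curved wall only), E·2πrL = λ_enc L/ε₀.
E = 2k|λ_enc|/r = 2(8.99×10^9)(7.494×10^-5)/(0.473) = 2.85×10^6 N/C.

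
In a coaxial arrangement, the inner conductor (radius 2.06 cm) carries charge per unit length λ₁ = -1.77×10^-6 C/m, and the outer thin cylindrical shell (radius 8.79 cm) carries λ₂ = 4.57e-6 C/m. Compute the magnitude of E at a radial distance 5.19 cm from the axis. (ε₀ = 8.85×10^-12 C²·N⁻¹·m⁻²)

Choose a coaxial cylinder of radius r = 5.19 cm (arbitrary length L) as the Gaussian surface (between the conductors, 2.06 cm < r < 8.79 cm).
The shell at 8.79 cm lies outside the Gaussian surface, so λ_enc = λ₁ = -1.77×10^-6 C/m.
By Gauss's law (flux through the curved wall only), E·2πrL = λ_enc L/ε₀.
E = |λ_enc|/(2πε₀r) = (1.77×10^-6)/(2π·8.85×10^-12·0.0519) = 6.13×10^5 N/C.

|E| = 6.13×10^5 N/C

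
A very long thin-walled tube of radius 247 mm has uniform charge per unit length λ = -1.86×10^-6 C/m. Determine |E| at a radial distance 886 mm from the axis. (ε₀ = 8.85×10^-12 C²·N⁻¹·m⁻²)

Choose a coaxial cylinder of radius r = 886 mm (arbitrary length L) as the Gaussian surface (r > 247 mm).
The full line charge is enclosed: λ_enc = -1.86×10^-6 C/m.
Gauss's law: E·2πrL = λ_enc L/ε₀.
E = |λ_enc|/(2πε₀r) = (1.86×10^-6)/(2π·8.85×10^-12·0.886) = 3.78×10^4 N/C.

|E| = 3.78×10^4 N/C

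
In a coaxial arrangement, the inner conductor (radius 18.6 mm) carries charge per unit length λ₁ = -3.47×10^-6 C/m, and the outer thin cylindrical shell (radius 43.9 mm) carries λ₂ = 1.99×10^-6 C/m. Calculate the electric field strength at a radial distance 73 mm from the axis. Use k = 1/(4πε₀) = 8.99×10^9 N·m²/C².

|E| ≈ 3.65×10^5 N/C

By cylindrical symmetry E is radial; use a coaxial Gaussian cylinder of radius 73 mm and length L (r > 43.9 mm, enclosing both).
λ_enc = λ₁ + λ₂ = (-3.47×10^-6) + (1.99×10^-6) = -1.48×10^-6 C/m.
By Gauss's law (flux through the curved wall only), E·2πrL = λ_enc L/ε₀.
E = 2k|λ_enc|/r = 2(8.99×10^9)(1.48×10^-6)/(0.073) = 3.65×10^5 N/C.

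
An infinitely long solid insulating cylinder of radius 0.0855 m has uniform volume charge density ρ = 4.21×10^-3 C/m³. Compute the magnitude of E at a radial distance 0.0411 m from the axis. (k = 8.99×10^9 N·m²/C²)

By cylindrical symmetry E is radial; use a coaxial Gaussian cylinder of radius 0.0411 m and length L (r < R).
Charge inside radius r per length L is ρ·πr²·L, so λ_enc = ρπr² = 2.234e-5 C/m.
Applying ∮E·dA = Q_enc/ε₀ with the end caps contributing no flux:
E = 2k|λ_enc|/r = 2(8.99×10^9)(2.234×10^-5)/(0.0411) = 9.77e6 N/C.

|E| = 9.77×10^6 N/C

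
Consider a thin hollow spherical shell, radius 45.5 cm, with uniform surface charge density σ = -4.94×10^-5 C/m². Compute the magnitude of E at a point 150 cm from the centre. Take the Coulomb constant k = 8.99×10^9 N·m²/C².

By spherical symmetry E is radial; choose a Gaussian sphere of radius r = 150 cm (r > 45.5 cm).
The entire shell is enclosed: Q_enc = σ·4πR² = (-4.94×10^-5)·4π·(0.455)² = -1.285×10^-4 C.
Since E is radial and uniform over the Gaussian sphere, Φ = E·4πr² = Q_enc/ε₀.
E = k|Q_enc|/r² = (8.99×10^9)(1.285×10^-4)/(1.5)² = 5.13×10^5 N/C.

5.13×10^5 V/m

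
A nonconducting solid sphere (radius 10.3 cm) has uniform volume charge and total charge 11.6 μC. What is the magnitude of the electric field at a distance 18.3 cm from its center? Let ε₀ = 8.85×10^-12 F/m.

E ≈ 3.11×10^6 V/m

Take a concentric spherical Gaussian surface of radius r = 18.3 cm (r > R, so the entire charge is enclosed).
Q_enc = 11.6 μC = 1.16×10^-5 C.
Since E is radial and uniform over the Gaussian sphere, Φ = E·4πr² = Q_enc/ε₀.
E = |Q_enc|/(4πε₀r²) = (1.16e-5)/(4π·8.85×10^-12·(0.183)²) = 3.11×10^6 N/C.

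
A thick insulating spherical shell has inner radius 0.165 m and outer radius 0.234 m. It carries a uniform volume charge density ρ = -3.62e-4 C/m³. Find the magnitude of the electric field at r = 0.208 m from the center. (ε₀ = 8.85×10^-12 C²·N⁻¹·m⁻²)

|E| = 1.42e6 V/m

By spherical symmetry E is radial; choose a Gaussian sphere of radius r = 0.208 m (within the shell material, 0.165 m < r < 0.234 m).
Enclosed charge is the volume from a to r: Q_enc = (4π/3)ρ(r³ − a³) = -6.834×10^-6 C.
Applying ∮E·dA = Q_enc/ε₀ with Φ = E(4πr²):
E = |Q_enc|/(4πε₀r²) = (6.834×10^-6)/(4π·8.85×10^-12·(0.208)²) = 1.42×10^6 N/C.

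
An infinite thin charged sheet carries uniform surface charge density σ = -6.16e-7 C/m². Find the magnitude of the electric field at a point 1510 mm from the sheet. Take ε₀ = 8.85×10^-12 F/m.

|E| ≈ 3.48×10^4 V/m

The symmetry is planar: E is normal to the sheet and the same magnitude on both sides. Take a pillbox straddling the sheet with end-cap area A.
Only the two end caps contribute flux: Φ = 2EA. With Q_enc = σA, Gauss's law gives E = |σ|/(2ε₀).
E = |σ|/(2ε₀) = (6.16×10^-7)/(2·8.85×10^-12) = 3.48e4 N/C.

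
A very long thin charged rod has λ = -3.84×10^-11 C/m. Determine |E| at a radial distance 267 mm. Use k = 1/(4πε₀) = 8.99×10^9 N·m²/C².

2.59 V/m

Take a coaxial cylindrical Gaussian surface of radius r = 267 mm and length L.
Q_enc = λL, so λ_enc = -3.84e-11 C/m.
Applying ∮E·dA = Q_enc/ε₀ with the end caps contributing no flux:
E = 2k|λ_enc|/r = 2(8.99×10^9)(3.84×10^-11)/(0.267) = 2.59 N/C.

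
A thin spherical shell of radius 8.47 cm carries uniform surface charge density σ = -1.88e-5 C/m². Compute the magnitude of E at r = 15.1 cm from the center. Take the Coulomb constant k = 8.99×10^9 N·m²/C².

Symmetry ⇒ E = E(r) r̂. Gaussian sphere of radius r = 15.1 cm (r > 8.47 cm).
The entire shell is enclosed: Q_enc = σ·4πR² = (-1.88×10^-5)·4π·(0.0847)² = -1.695×10^-6 C.
By Gauss's law, ∮E·dA = E·4πr² = Q_enc/ε₀.
E = k|Q_enc|/r² = (8.99×10^9)(1.695×10^-6)/(0.151)² = 6.68×10^5 N/C.

|E| ≈ 6.68×10^5 V/m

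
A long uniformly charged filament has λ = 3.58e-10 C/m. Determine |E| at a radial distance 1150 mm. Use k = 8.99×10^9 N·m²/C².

Take a coaxial cylindrical Gaussian surface of radius r = 1150 mm and length L.
Q_enc = λL, so λ_enc = 3.58e-10 C/m.
Applying ∮E·dA = Q_enc/ε₀ with the end caps contributing no flux:
E = 2k|λ_enc|/r = 2(8.99×10^9)(3.58e-10)/(1.15) = 5.6 N/C.

E ≈ 5.6 N/C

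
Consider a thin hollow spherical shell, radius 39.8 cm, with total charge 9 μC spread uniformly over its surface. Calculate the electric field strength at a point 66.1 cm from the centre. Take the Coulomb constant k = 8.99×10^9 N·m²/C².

Use a concentric Gaussian sphere at r = 66.1 cm (r > 39.8 cm).
The entire shell is enclosed: Q_enc = 9.00×10^-6 C.
Since E is radial and uniform over the Gaussian sphere, Φ = E·4πr² = Q_enc/ε₀.
E = k|Q_enc|/r² = (8.99×10^9)(9.00×10^-6)/(0.661)² = 1.85e5 N/C.

E ≈ 1.85×10^5 N/C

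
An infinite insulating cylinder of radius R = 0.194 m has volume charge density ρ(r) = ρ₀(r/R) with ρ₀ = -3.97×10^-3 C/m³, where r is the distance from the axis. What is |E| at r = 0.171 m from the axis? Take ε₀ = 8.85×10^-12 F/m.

Choose a coaxial cylinder of radius r = 0.171 m (arbitrary length L) as the Gaussian surface (r < R).
Integrating ρ over the cross-section to radius r: λ_enc = (2πρ₀/R) ∫₀^r r'^2 dr' = 2πρ₀ r^3/(3·R) = -2.143×10^-4 C/m.
Since E is radial and uniform over the curved surface, Φ = E·2πrL = Q_enc/ε₀ = λ_enc L/ε₀.
E = |λ_enc|/(2πε₀r) = (2.143×10^-4)/(2π·8.85×10^-12·0.171) = 2.25×10^7 N/C.

2.25e7 V/m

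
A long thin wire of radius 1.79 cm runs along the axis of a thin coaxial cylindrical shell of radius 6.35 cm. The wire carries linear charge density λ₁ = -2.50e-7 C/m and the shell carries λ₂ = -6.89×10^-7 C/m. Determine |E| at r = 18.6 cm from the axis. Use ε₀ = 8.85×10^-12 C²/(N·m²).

9.08×10^4 V/m

Coaxial Gaussian cylinder, radius r = 18.6 cm, length L (r > 6.35 cm, enclosing both).
λ_enc = λ₁ + λ₂ = (-2.50×10^-7) + (-6.89×10^-7) = -9.39×10^-7 C/m.
Gauss's law: E·2πrL = λ_enc L/ε₀.
E = |λ_enc|/(2πε₀r) = (9.39×10^-7)/(2π·8.85×10^-12·0.186) = 9.08×10^4 N/C.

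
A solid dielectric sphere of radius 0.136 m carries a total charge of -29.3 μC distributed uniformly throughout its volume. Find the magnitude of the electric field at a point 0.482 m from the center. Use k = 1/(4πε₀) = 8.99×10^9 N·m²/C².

E = 1.13×10^6 V/m

Symmetry ⇒ E = E(r) r̂. Gaussian sphere of radius r = 0.482 m (r > R, so the entire charge is enclosed).
Q_enc = -29.3 μC = -2.93e-5 C.
Applying ∮E·dA = Q_enc/ε₀ with Φ = E(4πr²):
E = k|Q_enc|/r² = (8.99×10^9)(2.93×10^-5)/(0.482)² = 1.13×10^6 N/C.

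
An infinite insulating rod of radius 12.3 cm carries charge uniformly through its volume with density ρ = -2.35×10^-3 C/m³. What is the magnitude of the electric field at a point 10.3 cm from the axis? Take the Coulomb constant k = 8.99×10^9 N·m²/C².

E ≈ 1.37×10^7 N/C

Choose a coaxial cylinder of radius r = 10.3 cm (arbitrary length L) as the Gaussian surface (r < R).
Enclosed charge per unit length: λ_enc = ρ·πr² = (-2.35×10^-3)π(0.103)² = -7.832×10^-5 C/m.
Since E is radial and uniform over the curved surface, Φ = E·2πrL = Q_enc/ε₀ = λ_enc L/ε₀.
E = 2k|λ_enc|/r = 2(8.99×10^9)(7.832×10^-5)/(0.103) = 1.37×10^7 N/C.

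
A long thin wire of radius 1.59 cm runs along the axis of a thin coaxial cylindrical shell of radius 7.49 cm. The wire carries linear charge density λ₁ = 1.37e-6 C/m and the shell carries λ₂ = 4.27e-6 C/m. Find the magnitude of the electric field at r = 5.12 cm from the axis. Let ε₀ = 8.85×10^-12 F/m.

Take a coaxial cylindrical Gaussian surface of radius r = 5.12 cm and length L (between the conductors, 1.59 cm < r < 7.49 cm).
Only the inner wire is enclosed; the outer shell contributes nothing inside itself. λ_enc = λ₁ = 1.37×10^-6 C/m.
By Gauss's law (flux through the curved wall only), E·2πrL = λ_enc L/ε₀.
E = |λ_enc|/(2πε₀r) = (1.37×10^-6)/(2π·8.85×10^-12·0.0512) = 4.81×10^5 N/C.

E = 4.81e5 N/C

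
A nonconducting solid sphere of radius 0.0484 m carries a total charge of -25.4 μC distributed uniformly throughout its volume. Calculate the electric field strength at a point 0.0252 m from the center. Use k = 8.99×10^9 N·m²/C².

E = 5.08×10^7 N/C

Symmetry ⇒ E = E(r) r̂. Gaussian sphere of radius r = 0.0252 m (r < R).
Only the charge within r is enclosed: Q_enc = Q·(r/R)³ = (-25.4 μC)·(0.0252 m/0.0484 m)³ = -3.585e-6 C.
Since E is radial and uniform over the Gaussian sphere, Φ = E·4πr² = Q_enc/ε₀.
E = k|Q_enc|/r² = (8.99×10^9)(3.585×10^-6)/(0.0252)² = 5.08×10^7 N/C.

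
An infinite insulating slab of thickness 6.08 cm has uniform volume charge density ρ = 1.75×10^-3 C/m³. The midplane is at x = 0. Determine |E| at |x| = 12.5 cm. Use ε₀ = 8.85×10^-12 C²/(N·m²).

|E| ≈ 6.01×10^6 V/m

The point |x| = 12.5 cm lies outside the slab (half-thickness 0.0304 m). A symmetric pillbox spanning the full slab encloses Q_enc = ρ·d·A.
Flux = 2EA ⇒ E = |ρ|d/(2ε₀), independent of distance outside.
E = (1.75×10^-3)(0.0608)/(2·8.85×10^-12) = 6.01×10^6 N/C.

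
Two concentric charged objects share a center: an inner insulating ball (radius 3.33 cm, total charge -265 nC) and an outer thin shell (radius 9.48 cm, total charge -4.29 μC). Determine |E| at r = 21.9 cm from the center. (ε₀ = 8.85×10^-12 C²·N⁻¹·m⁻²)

Symmetry ⇒ E = E(r) r̂. Gaussian sphere of radius r = 21.9 cm (r > 9.48 cm, enclosing both).
Q_enc = (-265 nC) + (-4.29 μC) = -4.555e-6 C.
Applying ∮E·dA = Q_enc/ε₀ with Φ = E(4πr²):
E = |Q_enc|/(4πε₀r²) = (4.555×10^-6)/(4π·8.85×10^-12·(0.219)²) = 8.54×10^5 N/C.

8.54×10^5 N/C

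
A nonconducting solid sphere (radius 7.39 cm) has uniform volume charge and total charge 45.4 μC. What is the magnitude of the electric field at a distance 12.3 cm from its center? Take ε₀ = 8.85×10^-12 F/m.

Use a concentric Gaussian sphere at r = 12.3 cm (r > R, so the entire charge is enclosed).
Q_enc = 45.4 μC = 4.54×10^-5 C.
Applying ∮E·dA = Q_enc/ε₀ with Φ = E(4πr²):
E = |Q_enc|/(4πε₀r²) = (4.54×10^-5)/(4π·8.85×10^-12·(0.123)²) = 2.70e7 N/C.

E = 2.70e7 N/C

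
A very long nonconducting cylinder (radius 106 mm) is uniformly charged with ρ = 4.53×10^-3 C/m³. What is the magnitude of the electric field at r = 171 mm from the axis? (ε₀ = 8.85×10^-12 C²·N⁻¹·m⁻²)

|E| = 1.68e7 N/C

By cylindrical symmetry E is radial; use a coaxial Gaussian cylinder of radius 171 mm and length L (r > 106 mm, full cross-section enclosed).
λ_enc = ρ·πR² = (4.53e-3)π(0.106)² = 1.599×10^-4 C/m.
By Gauss's law (flux through the curved wall only), E·2πrL = λ_enc L/ε₀.
E = |λ_enc|/(2πε₀r) = (1.599×10^-4)/(2π·8.85×10^-12·0.171) = 1.68×10^7 N/C.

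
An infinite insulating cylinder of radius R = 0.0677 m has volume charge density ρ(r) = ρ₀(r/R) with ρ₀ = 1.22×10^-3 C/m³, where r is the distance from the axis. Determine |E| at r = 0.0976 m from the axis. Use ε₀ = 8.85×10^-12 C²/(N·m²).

|E| ≈ 2.16×10^6 N/C

Choose a coaxial cylinder of radius r = 0.0976 m (arbitrary length L) as the Gaussian surface (r > R, full charge per length enclosed).
λ_enc = 2π ∫₀^R ρ₀(r'/R)^1 r' dr' = 2πρ₀R²/3 = 1.171×10^-5 C/m.
Gauss's law: E·2πrL = λ_enc L/ε₀.
E = |λ_enc|/(2πε₀r) = (1.171e-5)/(2π·8.85×10^-12·0.0976) = 2.16×10^6 N/C.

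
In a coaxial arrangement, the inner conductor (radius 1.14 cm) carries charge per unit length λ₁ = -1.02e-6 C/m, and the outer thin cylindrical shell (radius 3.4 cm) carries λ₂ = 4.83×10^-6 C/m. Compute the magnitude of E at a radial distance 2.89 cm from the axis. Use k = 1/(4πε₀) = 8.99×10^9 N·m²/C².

|E| ≈ 6.35×10^5 N/C

Take a coaxial cylindrical Gaussian surface of radius r = 2.89 cm and length L (between the conductors, 1.14 cm < r < 3.4 cm).
The shell at 3.4 cm lies outside the Gaussian surface, so λ_enc = λ₁ = -1.02e-6 C/m.
Gauss's law: E·2πrL = λ_enc L/ε₀.
E = 2k|λ_enc|/r = 2(8.99×10^9)(1.02×10^-6)/(0.0289) = 6.35e5 N/C.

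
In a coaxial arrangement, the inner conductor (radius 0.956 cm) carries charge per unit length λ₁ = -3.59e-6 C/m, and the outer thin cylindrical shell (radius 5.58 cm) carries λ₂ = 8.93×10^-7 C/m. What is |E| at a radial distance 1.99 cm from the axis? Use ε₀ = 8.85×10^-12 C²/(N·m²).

Take a coaxial cylindrical Gaussian surface of radius r = 1.99 cm and length L (between the conductors, 0.956 cm < r < 5.58 cm).
The shell at 5.58 cm lies outside the Gaussian surface, so λ_enc = λ₁ = -3.59×10^-6 C/m.
Gauss's law: E·2πrL = λ_enc L/ε₀.
E = |λ_enc|/(2πε₀r) = (3.59e-6)/(2π·8.85×10^-12·0.0199) = 3.24×10^6 N/C.

E = 3.24×10^6 N/C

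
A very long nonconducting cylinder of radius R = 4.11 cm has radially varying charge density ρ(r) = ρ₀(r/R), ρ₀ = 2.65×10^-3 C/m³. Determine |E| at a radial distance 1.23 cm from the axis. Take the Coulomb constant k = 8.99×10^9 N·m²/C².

Coaxial Gaussian cylinder, radius r = 1.23 cm, length L (r < R).
λ_enc = ∫₀^r ρ(r')·2πr' dr' = (2πρ₀/R)·r^3/3 = 2.513e-7 C/m.
Gauss's law: E·2πrL = λ_enc L/ε₀.
E = 2k|λ_enc|/r = 2(8.99×10^9)(2.513×10^-7)/(0.0123) = 3.67×10^5 N/C.

|E| ≈ 3.67e5 N/C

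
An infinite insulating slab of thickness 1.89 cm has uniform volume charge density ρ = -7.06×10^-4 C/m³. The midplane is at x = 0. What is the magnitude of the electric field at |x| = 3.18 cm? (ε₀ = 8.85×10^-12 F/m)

The point |x| = 3.18 cm lies outside the slab (half-thickness 0.00945 m). A symmetric pillbox spanning the full slab encloses Q_enc = ρ·d·A.
Flux = 2EA ⇒ E = |ρ|d/(2ε₀), independent of distance outside.
E = (7.06e-4)(0.0189)/(2·8.85×10^-12) = 7.54×10^5 N/C.

|E| ≈ 7.54×10^5 N/C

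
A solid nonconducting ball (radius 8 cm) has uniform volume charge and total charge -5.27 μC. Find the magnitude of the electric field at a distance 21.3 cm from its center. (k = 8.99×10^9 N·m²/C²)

Use a concentric Gaussian sphere at r = 21.3 cm (r > R, so the entire charge is enclosed).
Q_enc = -5.27 μC = -5.27×10^-6 C.
Applying ∮E·dA = Q_enc/ε₀ with Φ = E(4πr²):
E = k|Q_enc|/r² = (8.99×10^9)(5.27e-6)/(0.213)² = 1.04×10^6 N/C.

|E| ≈ 1.04e6 N/C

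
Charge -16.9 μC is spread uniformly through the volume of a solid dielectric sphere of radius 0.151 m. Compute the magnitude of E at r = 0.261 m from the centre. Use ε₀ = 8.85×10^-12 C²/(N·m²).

By spherical symmetry E is radial; choose a Gaussian sphere of radius r = 0.261 m (r > R, so the entire charge is enclosed).
Q_enc = -16.9 μC = -1.69×10^-5 C.
Gauss's law: E·4πr² = Q_enc/ε₀.
E = |Q_enc|/(4πε₀r²) = (1.69e-5)/(4π·8.85×10^-12·(0.261)²) = 2.23×10^6 N/C.

2.23e6 N/C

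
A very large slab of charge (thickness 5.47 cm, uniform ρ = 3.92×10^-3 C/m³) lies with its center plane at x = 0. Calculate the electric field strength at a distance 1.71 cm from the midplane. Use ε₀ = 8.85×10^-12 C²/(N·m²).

E = 7.57×10^6 N/C

By symmetry E is perpendicular to the slab. A Gaussian pillbox from −1.71 cm to +1.71 cm (face area A) lies entirely within the slab.
Q_enc = ρ·(2x)·A and flux = 2EA, so 2EA = 2ρxA/ε₀ ⇒ E = |ρ|x/ε₀.
E = (3.92×10^-3)(0.0171)/(8.85×10^-12) = 7.57×10^6 N/C.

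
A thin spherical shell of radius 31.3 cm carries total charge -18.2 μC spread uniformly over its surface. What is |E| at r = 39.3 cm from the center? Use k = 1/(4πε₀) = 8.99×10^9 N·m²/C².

Symmetry ⇒ E = E(r) r̂. Gaussian sphere of radius r = 39.3 cm (r > 31.3 cm).
The entire shell is enclosed: Q_enc = -1.82×10^-5 C.
Since E is radial and uniform over the Gaussian sphere, Φ = E·4πr² = Q_enc/ε₀.
E = k|Q_enc|/r² = (8.99×10^9)(1.82×10^-5)/(0.393)² = 1.06×10^6 N/C.

1.06e6 N/C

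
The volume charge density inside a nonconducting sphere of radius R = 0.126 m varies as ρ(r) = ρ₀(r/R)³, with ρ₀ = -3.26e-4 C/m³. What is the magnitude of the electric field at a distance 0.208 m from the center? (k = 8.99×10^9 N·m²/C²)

E = 2.84×10^5 N/C

By spherical symmetry E is radial; choose a Gaussian sphere of radius r = 0.208 m (r > R, all charge enclosed).
Q_enc = 4π ∫₀^R ρ₀(r'/R)^3 r'² dr' = 4πρ₀R³/6 = -1.366e-6 C.
Gauss's law: E·4πr² = Q_enc/ε₀.
E = k|Q_enc|/r² = (8.99×10^9)(1.366×10^-6)/(0.208)² = 2.84×10^5 N/C.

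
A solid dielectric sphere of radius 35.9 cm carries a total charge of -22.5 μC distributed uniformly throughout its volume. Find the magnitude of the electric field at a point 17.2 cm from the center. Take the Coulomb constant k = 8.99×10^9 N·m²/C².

|E| ≈ 7.52×10^5 N/C

Symmetry ⇒ E = E(r) r̂. Gaussian sphere of radius r = 17.2 cm (r < R).
For a uniform sphere the enclosed fraction is (r/R)³, so Q_enc = (-22.5 μC)(0.172/0.359)³ = -2.474×10^-6 C.
Applying ∮E·dA = Q_enc/ε₀ with Φ = E(4πr²):
E = k|Q_enc|/r² = (8.99×10^9)(2.474e-6)/(0.172)² = 7.52×10^5 N/C.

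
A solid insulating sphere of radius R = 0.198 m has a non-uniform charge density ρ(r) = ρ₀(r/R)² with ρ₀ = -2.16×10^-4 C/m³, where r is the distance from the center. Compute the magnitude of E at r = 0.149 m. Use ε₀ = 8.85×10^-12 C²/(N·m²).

4.12e5 N/C

Symmetry ⇒ E = E(r) r̂. Gaussian sphere of radius r = 0.149 m (r < R).
Q_enc = ∫₀^r ρ(r')·4πr'² dr' = (4πρ₀/R²) ∫₀^r r'^4 dr' = 4πρ₀ r^5/(5·R²) = -1.017×10^-6 C.
Since E is radial and uniform over the Gaussian sphere, Φ = E·4πr² = Q_enc/ε₀.
E = |Q_enc|/(4πε₀r²) = (1.017×10^-6)/(4π·8.85×10^-12·(0.149)²) = 4.12×10^5 N/C.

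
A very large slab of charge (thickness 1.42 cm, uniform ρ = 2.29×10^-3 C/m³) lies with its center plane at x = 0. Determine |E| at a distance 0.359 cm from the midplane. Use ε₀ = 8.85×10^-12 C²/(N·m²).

By symmetry E is perpendicular to the slab. A Gaussian pillbox from −0.359 cm to +0.359 cm (face area A) lies entirely within the slab.
Q_enc = ρ·(2x)·A and flux = 2EA, so 2EA = 2ρxA/ε₀ ⇒ E = |ρ|x/ε₀.
E = (2.29×10^-3)(0.00359)/(8.85×10^-12) = 9.29×10^5 N/C.

|E| ≈ 9.29×10^5 N/C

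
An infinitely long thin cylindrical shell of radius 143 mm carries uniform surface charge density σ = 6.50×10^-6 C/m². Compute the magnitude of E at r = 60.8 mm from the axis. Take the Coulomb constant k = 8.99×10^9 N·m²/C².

E = 0 (no enclosed charge)

Choose a coaxial cylinder of radius r = 60.8 mm (arbitrary length L) as the Gaussian surface (r < 143 mm, inside the shell).
All the surface charge lies outside this cylinder: Q_enc = 0, hence E = 0.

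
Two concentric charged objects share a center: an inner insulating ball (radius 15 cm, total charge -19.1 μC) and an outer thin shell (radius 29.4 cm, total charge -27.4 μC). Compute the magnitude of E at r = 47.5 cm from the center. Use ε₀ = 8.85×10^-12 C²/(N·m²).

E ≈ 1.85×10^6 V/m

Use a concentric Gaussian sphere at r = 47.5 cm (r > 29.4 cm, enclosing both).
Q_enc = (-19.1 μC) + (-27.4 μC) = -4.65e-5 C.
Since E is radial and uniform over the Gaussian sphere, Φ = E·4πr² = Q_enc/ε₀.
E = |Q_enc|/(4πε₀r²) = (4.65e-5)/(4π·8.85×10^-12·(0.475)²) = 1.85×10^6 N/C.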